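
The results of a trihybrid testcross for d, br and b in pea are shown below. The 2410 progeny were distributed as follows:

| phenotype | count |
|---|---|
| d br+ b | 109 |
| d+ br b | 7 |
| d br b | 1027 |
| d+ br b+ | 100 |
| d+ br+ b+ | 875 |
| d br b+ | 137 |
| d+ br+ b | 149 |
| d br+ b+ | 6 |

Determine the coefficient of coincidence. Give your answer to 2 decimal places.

The two most frequent reciprocal classes, d+ br+ b+ and d br b, are the parental types, so the F1 was d+ br+ b+ / d br b.
The two rarest classes, d br+ b+ and d+ br b, are the double crossovers. Comparing them with the parentals, only the d allele has switched, so d is the middle locus and the order is br – d – b.
br–d: (209 + 13)/2410 = 0.0921; d–b: (286 + 13)/2410 = 0.1241.
Expected DCO frequency = 0.0921 × 0.1241 ≈ 0.01143; observed = 13/2410 ≈ 0.00539.
Coefficient of coincidence = 0.00539/0.01143 ≈ 0.47.

0.47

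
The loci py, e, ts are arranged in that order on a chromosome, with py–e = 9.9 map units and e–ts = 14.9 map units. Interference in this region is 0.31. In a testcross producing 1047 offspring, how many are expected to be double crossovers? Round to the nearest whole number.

Map distances give recombination frequencies of 0.099 and 0.149 for the two intervals.
With interference 0.31 (so coincidence = 0.69), expected double-crossover frequency = 0.099 × 0.149 × 0.69 = 0.01018.
Expected number = 0.01018 × 1047 = 10.66 ≈ 11.

11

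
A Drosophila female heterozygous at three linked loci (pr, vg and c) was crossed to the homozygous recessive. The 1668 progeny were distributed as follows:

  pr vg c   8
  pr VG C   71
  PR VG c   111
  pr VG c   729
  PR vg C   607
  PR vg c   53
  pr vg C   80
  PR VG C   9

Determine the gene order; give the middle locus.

vg

The two most frequent reciprocal classes, PR vg C and pr VG c, are the parental types, so the F1 was PR vg C / pr VG c.
The two rarest classes, PR VG C and pr vg c, are the double crossovers. Comparing them with the parentals, only the vg allele has switched, so vg is the middle locus and the order is c – vg – pr.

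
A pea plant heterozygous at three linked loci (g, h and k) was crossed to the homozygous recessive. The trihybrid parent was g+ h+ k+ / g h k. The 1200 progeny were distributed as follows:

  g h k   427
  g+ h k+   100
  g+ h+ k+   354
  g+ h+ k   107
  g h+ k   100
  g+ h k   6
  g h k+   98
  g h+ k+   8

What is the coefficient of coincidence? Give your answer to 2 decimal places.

0.36

The two rarest classes, g h+ k+ and g+ h k, are the double crossovers. Comparing them with the parentals, only the g allele has switched, so g is the middle locus and the order is k – g – h.
k–g: (205 + 14)/1200 = 0.1825; g–h: (200 + 14)/1200 = 0.1783.
Expected DCO frequency = 0.1825 × 0.1783 ≈ 0.03254; observed = 14/1200 ≈ 0.01167.
Coefficient of coincidence = 0.01167/0.03254 ≈ 0.36.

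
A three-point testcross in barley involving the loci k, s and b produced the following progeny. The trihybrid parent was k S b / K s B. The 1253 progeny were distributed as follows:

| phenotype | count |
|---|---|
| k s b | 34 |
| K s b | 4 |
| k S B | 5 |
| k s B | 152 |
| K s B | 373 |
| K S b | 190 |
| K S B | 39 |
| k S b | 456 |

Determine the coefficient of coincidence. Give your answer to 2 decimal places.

0.39

The two rarest classes, k S B and K s b, are the double crossovers. Comparing them with the parentals, only the b allele has switched, so b is the middle locus and the order is k – b – s.
k–b: (342 + 9)/1253 = 0.2801; b–s: (73 + 9)/1253 = 0.0654.
Expected DCO frequency = 0.2801 × 0.0654 ≈ 0.01832; observed = 9/1253 ≈ 0.00718.
Coefficient of coincidence = 0.00718/0.01832 ≈ 0.39.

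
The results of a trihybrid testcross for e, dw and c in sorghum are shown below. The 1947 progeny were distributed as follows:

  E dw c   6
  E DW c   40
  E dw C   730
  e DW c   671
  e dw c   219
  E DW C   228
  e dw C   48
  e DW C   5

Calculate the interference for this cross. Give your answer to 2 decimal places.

0.53

The two most frequent reciprocal classes, e DW c and E dw C, are the parental types, so the F1 was e DW c / E dw C.
The two rarest classes, e DW C and E dw c, are the double crossovers. Comparing them with the parentals, only the c allele has switched, so c is the middle locus and the order is e – c – dw.
e–c: (88 + 11)/1947 = 0.0508; c–dw: (447 + 11)/1947 = 0.2352.
Expected DCO frequency = 0.0508 × 0.2352 ≈ 0.01195; observed = 11/1947 ≈ 0.00565.
Coefficient of coincidence = 0.00565/0.01195 ≈ 0.47; interference = 1 − 0.47 = 0.53.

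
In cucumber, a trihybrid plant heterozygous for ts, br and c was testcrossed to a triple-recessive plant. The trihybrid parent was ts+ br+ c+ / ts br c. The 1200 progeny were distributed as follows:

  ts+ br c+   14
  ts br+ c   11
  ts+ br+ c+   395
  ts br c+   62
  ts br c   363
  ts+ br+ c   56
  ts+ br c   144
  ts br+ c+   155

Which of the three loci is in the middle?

br

The two rarest classes, ts+ br c+ and ts br+ c, are the double crossovers. Comparing them with the parentals, only the br allele has switched, so br is the middle locus and the order is ts – br – c.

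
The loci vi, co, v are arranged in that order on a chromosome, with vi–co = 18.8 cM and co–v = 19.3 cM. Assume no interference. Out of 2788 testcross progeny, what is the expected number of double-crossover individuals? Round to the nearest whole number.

Map distances give recombination frequencies of 0.188 and 0.193 for the two intervals.
With no interference, expected double-crossover frequency = 0.188 × 0.193 = 0.03628.
Expected number = 0.03628 × 2788 = 101.16 ≈ 101.

101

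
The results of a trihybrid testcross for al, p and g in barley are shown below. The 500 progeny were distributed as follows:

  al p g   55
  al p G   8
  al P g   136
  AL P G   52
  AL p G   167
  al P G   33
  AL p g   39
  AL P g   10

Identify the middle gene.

The two most frequent reciprocal classes, al P g and AL p G, are the parental types, so the F1 was al P g / AL p G.
The two rarest classes, AL P g and al p G, are the double crossovers. Comparing them with the parentals, only the al allele has switched, so al is the middle locus and the order is p – al – g.

al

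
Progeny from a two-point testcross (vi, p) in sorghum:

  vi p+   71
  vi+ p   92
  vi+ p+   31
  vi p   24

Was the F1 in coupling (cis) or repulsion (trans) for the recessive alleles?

The two most frequent classes are vi+ p (92) and vi p+ (71); these are the parental (non-recombinant) types.
So the F1 carried vi+ p on one chromosome and vi p+ on the other — the recessive alleles are on opposite chromosomes (trans / repulsion).

trans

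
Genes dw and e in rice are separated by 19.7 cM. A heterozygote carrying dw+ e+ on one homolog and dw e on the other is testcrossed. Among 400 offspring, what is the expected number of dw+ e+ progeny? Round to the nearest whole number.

A map distance of 19.7 cM corresponds to a recombination frequency of 0.197.
The F1 is dw+ e+ / dw e, so dw+ e+ is a parental gamete class with expected frequency (1 − r)/2 = 0.803/2 = 0.4015.
Expected number = 0.4015 × 400 = 160.60 ≈ 161.

161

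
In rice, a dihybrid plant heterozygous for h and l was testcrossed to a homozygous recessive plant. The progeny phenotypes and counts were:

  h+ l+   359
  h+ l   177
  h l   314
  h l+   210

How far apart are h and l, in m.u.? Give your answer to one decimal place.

36.5 m.u.

The two most frequent classes, h+ l+ (359) and h l (314), are the parental types, so the F1 was h+ l+ / h l.
The recombinant classes are h+ l and h l+: 177 + 210 = 387.
Recombination frequency = 387/1060 = 0.3651 ≈ 36.5%, i.e. 36.5 m.u.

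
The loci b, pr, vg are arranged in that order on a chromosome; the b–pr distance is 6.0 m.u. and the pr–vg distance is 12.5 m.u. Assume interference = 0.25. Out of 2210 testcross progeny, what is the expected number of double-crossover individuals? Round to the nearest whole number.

Map distances give recombination frequencies of 0.060 and 0.125 for the two intervals.
With interference 0.25 (so coincidence = 0.75), expected double-crossover frequency = 0.060 × 0.125 × 0.75 = 0.00562.
Expected number = 0.00562 × 2210 = 12.43 ≈ 12.

12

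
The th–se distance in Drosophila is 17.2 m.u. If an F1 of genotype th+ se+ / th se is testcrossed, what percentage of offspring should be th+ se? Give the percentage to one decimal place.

A map distance of 17.2 m.u. corresponds to a recombination frequency of 0.172.
The F1 is th+ se+ / th se, so th+ se is a recombinant gamete class with expected frequency r/2 = 0.172/2 = 0.0860.
That is 0.0860 = 8.6% of the progeny.

8.6%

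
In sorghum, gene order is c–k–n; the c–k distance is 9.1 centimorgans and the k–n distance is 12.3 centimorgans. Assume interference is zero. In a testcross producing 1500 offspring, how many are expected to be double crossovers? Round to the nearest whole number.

17

Map distances give recombination frequencies of 0.091 and 0.123 for the two intervals.
With no interference, expected double-crossover frequency = 0.091 × 0.123 = 0.01119.
Expected number = 0.01119 × 1500 = 16.79 ≈ 17.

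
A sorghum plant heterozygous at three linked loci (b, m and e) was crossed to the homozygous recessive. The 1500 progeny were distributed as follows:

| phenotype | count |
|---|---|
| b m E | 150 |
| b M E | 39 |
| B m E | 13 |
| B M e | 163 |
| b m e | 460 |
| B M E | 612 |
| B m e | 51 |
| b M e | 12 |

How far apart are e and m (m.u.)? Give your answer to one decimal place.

The two most frequent reciprocal classes, B M E and b m e, are the parental types, so the F1 was B M E / b m e.
The two rarest classes, B m E and b M e, are the double crossovers. Comparing them with the parentals, only the m allele has switched, so m is the middle locus and the order is b – m – e.
Crossovers in the m–e interval produce the single-crossover classes B M e and b m E (163 + 150 = 313) plus the double crossovers (25).
RF(m–e) = (313 + 25) / 1500 = 338/1500 = 0.2253 → 22.5 m.u.

22.5 m.u.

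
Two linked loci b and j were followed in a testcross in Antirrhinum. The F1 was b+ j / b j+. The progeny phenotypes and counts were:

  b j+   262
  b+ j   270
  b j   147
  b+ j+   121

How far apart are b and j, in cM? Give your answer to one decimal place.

The recombinant classes are b+ j+ and b j: 121 + 147 = 268.
Recombination frequency = 268/800 = 0.3350 ≈ 33.5%, i.e. 33.5 cM.

33.5 cM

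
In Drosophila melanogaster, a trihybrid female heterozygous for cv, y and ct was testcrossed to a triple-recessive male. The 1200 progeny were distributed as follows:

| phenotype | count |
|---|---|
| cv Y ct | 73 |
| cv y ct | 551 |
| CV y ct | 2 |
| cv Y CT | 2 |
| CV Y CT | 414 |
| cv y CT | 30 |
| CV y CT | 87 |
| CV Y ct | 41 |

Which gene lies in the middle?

cv

The two most frequent reciprocal classes, CV Y CT and cv y ct, are the parental types, so the F1 was CV Y CT / cv y ct.
The two rarest classes, cv Y CT and CV y ct, are the double crossovers. Comparing them with the parentals, only the cv allele has switched, so cv is the middle locus and the order is ct – cv – y.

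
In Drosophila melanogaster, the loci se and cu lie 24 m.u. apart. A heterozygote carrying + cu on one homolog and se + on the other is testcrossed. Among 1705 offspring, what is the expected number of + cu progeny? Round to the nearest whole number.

648

A map distance of 24 m.u. corresponds to a recombination frequency of 0.240.
The F1 is + cu / se +, so + cu is a parental gamete class with expected frequency (1 − r)/2 = 0.760/2 = 0.3800.
Expected number = 0.3800 × 1705 = 647.90 ≈ 648.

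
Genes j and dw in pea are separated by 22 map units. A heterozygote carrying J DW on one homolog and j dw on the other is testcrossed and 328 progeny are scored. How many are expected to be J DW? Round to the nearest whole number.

A map distance of 22 map units corresponds to a recombination frequency of 0.220.
The F1 is J DW / j dw, so J DW is a parental gamete class with expected frequency (1 − r)/2 = 0.780/2 = 0.3900.
Expected number = 0.3900 × 328 = 127.92 ≈ 128.

128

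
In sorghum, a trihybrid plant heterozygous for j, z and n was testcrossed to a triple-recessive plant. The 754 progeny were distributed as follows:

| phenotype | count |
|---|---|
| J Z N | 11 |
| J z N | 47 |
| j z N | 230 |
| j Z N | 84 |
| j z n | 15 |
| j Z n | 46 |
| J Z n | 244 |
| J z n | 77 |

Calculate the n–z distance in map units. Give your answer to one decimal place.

The two most frequent reciprocal classes, j z N and J Z n, are the parental types, so the F1 was j z N / J Z n.
The two rarest classes, j z n and J Z N, are the double crossovers. Comparing them with the parentals, only the n allele has switched, so n is the middle locus and the order is z – n – j.
Crossovers in the z–n interval produce the single-crossover classes j Z N and J z n (84 + 77 = 161) plus the double crossovers (26).
RF(z–n) = (161 + 26) / 754 = 187/754 = 0.2480 → 24.8 map units.

24.8 map units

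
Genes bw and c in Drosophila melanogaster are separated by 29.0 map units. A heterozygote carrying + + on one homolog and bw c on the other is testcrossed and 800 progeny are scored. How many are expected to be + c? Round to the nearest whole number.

116

A map distance of 29.0 map units corresponds to a recombination frequency of 0.290.
The F1 is + + / bw c, so + c is a recombinant gamete class with expected frequency r/2 = 0.290/2 = 0.1450.
Expected number = 0.1450 × 800 = 116.00 ≈ 116.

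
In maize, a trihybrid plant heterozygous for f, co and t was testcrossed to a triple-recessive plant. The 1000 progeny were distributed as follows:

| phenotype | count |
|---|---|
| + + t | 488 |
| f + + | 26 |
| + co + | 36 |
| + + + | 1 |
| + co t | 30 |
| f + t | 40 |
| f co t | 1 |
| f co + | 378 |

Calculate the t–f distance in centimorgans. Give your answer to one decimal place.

7.8 centimorgans

The two most frequent reciprocal classes, + + t and f co +, are the parental types, so the F1 was + + t / f co +.
The two rarest classes, + + + and f co t, are the double crossovers. Comparing them with the parentals, only the t allele has switched, so t is the middle locus and the order is f – t – co.
Crossovers in the f–t interval produce the single-crossover classes f + t and + co + (40 + 36 = 76) plus the double crossovers (2).
RF(f–t) = (76 + 2) / 1000 = 78/1000 = 0.0780 → 7.8 centimorgans.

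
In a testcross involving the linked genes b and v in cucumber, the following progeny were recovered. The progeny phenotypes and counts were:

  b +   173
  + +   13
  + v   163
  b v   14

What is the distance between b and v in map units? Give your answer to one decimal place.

The two most frequent classes, + v (163) and b + (173), are the parental types, so the F1 was + v / b +.
The recombinant classes are + + and b v: 13 + 14 = 27.
Recombination frequency = 27/363 = 0.0744 ≈ 7.4%, i.e. 7.4 map units.

7.4 map units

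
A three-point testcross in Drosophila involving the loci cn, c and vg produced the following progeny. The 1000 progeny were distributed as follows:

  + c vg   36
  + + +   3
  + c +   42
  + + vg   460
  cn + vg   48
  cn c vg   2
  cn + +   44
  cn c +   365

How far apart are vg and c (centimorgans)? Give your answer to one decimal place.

8.5 centimorgans

The two most frequent reciprocal classes, cn c + and + + vg, are the parental types, so the F1 was cn c + / + + vg.
The two rarest classes, cn c vg and + + +, are the double crossovers. Comparing them with the parentals, only the vg allele has switched, so vg is the middle locus and the order is cn – vg – c.
Crossovers in the vg–c interval produce the single-crossover classes cn + + and + c vg (44 + 36 = 80) plus the double crossovers (5).
RF(vg–c) = (80 + 5) / 1000 = 85/1000 = 0.0850 → 8.5 centimorgans.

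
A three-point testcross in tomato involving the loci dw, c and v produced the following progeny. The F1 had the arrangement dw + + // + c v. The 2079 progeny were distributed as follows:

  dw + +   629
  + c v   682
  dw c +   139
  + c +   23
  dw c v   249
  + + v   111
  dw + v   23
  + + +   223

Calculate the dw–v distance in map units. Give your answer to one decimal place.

24.9 map units

The two rarest classes, dw + v and + c +, are the double crossovers. Comparing them with the parentals, only the v allele has switched, so v is the middle locus and the order is dw – v – c.
Crossovers in the dw–v interval produce the single-crossover classes + + + and dw c v (223 + 249 = 472) plus the double crossovers (46).
RF(dw–v) = (472 + 46) / 2079 = 518/2079 = 0.2492 → 24.9 map units.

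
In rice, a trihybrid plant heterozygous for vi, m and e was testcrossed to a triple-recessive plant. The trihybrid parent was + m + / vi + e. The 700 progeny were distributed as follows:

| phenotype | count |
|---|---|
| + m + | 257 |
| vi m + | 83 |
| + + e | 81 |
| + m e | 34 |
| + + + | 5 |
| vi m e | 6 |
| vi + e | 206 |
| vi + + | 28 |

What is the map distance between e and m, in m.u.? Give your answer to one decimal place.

The two rarest classes, + + + and vi m e, are the double crossovers. Comparing them with the parentals, only the m allele has switched, so m is the middle locus and the order is vi – m – e.
Crossovers in the m–e interval produce the single-crossover classes + m e and vi + + (34 + 28 = 62) plus the double crossovers (11).
RF(m–e) = (62 + 11) / 700 = 73/700 = 0.1043 → 10.4 m.u.

10.4 m.u.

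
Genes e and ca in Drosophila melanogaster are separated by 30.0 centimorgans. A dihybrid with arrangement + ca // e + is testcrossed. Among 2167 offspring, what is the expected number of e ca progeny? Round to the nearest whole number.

325

A map distance of 30.0 centimorgans corresponds to a recombination frequency of 0.300.
The F1 is + ca / e +, so e ca is a recombinant gamete class with expected frequency r/2 = 0.300/2 = 0.1500.
Expected number = 0.1500 × 2167 = 325.05 ≈ 325.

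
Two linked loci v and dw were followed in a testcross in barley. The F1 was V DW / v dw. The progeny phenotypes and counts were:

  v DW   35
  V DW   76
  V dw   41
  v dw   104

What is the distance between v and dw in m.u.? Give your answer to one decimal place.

29.7 m.u.

The recombinant classes are V dw and v DW: 41 + 35 = 76.
Recombination frequency = 76/256 = 0.2969 ≈ 29.7%, i.e. 29.7 m.u.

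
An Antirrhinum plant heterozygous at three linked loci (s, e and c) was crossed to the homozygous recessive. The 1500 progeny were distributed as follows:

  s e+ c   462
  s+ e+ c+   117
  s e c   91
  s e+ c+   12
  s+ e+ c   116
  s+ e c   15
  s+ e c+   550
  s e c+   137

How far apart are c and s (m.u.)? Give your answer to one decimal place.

The two most frequent reciprocal classes, s+ e c+ and s e+ c, are the parental types, so the F1 was s+ e c+ / s e+ c.
The two rarest classes, s+ e c and s e+ c+, are the double crossovers. Comparing them with the parentals, only the c allele has switched, so c is the middle locus and the order is e – c – s.
Crossovers in the c–s interval produce the single-crossover classes s e c+ and s+ e+ c (137 + 116 = 253) plus the double crossovers (27).
RF(c–s) = (253 + 27) / 1500 = 280/1500 = 0.1867 → 18.7 m.u.

18.7 m.u.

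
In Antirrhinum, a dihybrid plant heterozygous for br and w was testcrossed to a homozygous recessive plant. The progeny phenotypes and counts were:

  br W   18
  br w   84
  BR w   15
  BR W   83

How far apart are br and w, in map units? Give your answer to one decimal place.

16.5 map units

The two most frequent classes, BR W (83) and br w (84), are the parental types, so the F1 was BR W / br w.
The recombinant classes are BR w and br W: 15 + 18 = 33.
Recombination frequency = 33/200 = 0.1650 ≈ 16.5%, i.e. 16.5 map units.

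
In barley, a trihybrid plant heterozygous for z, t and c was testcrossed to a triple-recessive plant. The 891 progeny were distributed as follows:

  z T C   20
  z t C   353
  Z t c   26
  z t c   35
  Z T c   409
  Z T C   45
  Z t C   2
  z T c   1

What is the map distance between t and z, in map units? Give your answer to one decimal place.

The two most frequent reciprocal classes, z t C and Z T c, are the parental types, so the F1 was z t C / Z T c.
The two rarest classes, Z t C and z T c, are the double crossovers. Comparing them with the parentals, only the z allele has switched, so z is the middle locus and the order is t – z – c.
Crossovers in the t–z interval produce the single-crossover classes z T C and Z t c (20 + 26 = 46) plus the double crossovers (3).
RF(t–z) = (46 + 3) / 891 = 49/891 = 0.0550 → 5.5 map units.

5.5 map units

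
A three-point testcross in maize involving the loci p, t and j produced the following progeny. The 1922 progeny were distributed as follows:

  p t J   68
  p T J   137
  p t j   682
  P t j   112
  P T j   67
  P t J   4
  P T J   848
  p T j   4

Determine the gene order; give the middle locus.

t

The two most frequent reciprocal classes, p t j and P T J, are the parental types, so the F1 was p t j / P T J.
The two rarest classes, p T j and P t J, are the double crossovers. Comparing them with the parentals, only the t allele has switched, so t is the middle locus and the order is p – t – j.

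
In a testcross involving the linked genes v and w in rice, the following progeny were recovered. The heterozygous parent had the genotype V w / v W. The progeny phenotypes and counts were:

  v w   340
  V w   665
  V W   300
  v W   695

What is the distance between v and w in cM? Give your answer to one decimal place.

The recombinant classes are V W and v w: 300 + 340 = 640.
Recombination frequency = 640/2000 = 0.3200 ≈ 32.0%, i.e. 32.0 cM.

32.0 cM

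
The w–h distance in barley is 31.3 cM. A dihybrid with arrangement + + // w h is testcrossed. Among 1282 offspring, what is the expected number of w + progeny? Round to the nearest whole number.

201

A map distance of 31.3 cM corresponds to a recombination frequency of 0.313.
The F1 is + + / w h, so w + is a recombinant gamete class with expected frequency r/2 = 0.313/2 = 0.1565.
Expected number = 0.1565 × 1282 = 200.63 ≈ 201.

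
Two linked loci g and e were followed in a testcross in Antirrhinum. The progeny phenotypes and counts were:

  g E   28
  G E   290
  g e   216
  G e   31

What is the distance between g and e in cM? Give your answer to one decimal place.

The two most frequent classes, G E (290) and g e (216), are the parental types, so the F1 was G E / g e.
The recombinant classes are G e and g E: 31 + 28 = 59.
Recombination frequency = 59/565 = 0.1044 ≈ 10.4%, i.e. 10.4 cM.

10.4 cM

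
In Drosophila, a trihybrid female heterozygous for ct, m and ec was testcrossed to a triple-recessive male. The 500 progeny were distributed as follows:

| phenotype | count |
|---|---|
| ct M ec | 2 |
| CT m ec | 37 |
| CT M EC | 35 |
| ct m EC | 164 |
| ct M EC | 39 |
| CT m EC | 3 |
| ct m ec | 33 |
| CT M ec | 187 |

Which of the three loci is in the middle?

ct

The two most frequent reciprocal classes, CT M ec and ct m EC, are the parental types, so the F1 was CT M ec / ct m EC.
The two rarest classes, ct M ec and CT m EC, are the double crossovers. Comparing them with the parentals, only the ct allele has switched, so ct is the middle locus and the order is ec – ct – m.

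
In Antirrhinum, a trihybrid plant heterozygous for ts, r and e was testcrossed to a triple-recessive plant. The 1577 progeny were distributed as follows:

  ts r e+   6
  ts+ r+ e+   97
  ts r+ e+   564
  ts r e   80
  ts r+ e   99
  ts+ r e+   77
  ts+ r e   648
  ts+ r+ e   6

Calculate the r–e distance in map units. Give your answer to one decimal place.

11.9 map units

The two most frequent reciprocal classes, ts r+ e+ and ts+ r e, are the parental types, so the F1 was ts r+ e+ / ts+ r e.
The two rarest classes, ts r e+ and ts+ r+ e, are the double crossovers. Comparing them with the parentals, only the r allele has switched, so r is the middle locus and the order is e – r – ts.
Crossovers in the e–r interval produce the single-crossover classes ts r+ e and ts+ r e+ (99 + 77 = 176) plus the double crossovers (12).
RF(e–r) = (176 + 12) / 1577 = 188/1577 = 0.1192 → 11.9 map units.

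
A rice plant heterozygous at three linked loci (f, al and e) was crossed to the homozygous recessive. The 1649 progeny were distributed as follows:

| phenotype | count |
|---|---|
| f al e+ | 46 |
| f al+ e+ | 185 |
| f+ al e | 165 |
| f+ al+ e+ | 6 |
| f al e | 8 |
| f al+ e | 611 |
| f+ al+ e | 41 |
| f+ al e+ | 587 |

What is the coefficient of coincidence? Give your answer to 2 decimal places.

0.63

The two most frequent reciprocal classes, f al+ e and f+ al e+, are the parental types, so the F1 was f al+ e / f+ al e+.
The two rarest classes, f al e and f+ al+ e+, are the double crossovers. Comparing them with the parentals, only the al allele has switched, so al is the middle locus and the order is e – al – f.
e–al: (350 + 14)/1649 = 0.2207; al–f: (87 + 14)/1649 = 0.0612.
Expected DCO frequency = 0.2207 × 0.0612 ≈ 0.01351; observed = 14/1649 ≈ 0.00849.
Coefficient of coincidence = 0.00849/0.01351 ≈ 0.63.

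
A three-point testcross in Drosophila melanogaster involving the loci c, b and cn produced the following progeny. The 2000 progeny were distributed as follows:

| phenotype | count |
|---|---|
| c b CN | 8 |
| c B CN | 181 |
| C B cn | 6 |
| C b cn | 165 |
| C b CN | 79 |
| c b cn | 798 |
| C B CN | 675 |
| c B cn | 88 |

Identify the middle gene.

The two most frequent reciprocal classes, C B CN and c b cn, are the parental types, so the F1 was C B CN / c b cn.
The two rarest classes, C B cn and c b CN, are the double crossovers. Comparing them with the parentals, only the cn allele has switched, so cn is the middle locus and the order is b – cn – c.

cn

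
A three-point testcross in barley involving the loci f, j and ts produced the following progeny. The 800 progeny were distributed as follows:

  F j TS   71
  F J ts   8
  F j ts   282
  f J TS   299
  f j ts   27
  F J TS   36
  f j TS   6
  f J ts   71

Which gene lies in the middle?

j

The two most frequent reciprocal classes, f J TS and F j ts, are the parental types, so the F1 was f J TS / F j ts.
The two rarest classes, f j TS and F J ts, are the double crossovers. Comparing them with the parentals, only the j allele has switched, so j is the middle locus and the order is ts – j – f.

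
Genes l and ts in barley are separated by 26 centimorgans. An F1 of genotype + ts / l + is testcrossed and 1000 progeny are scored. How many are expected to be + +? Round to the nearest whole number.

A map distance of 26 centimorgans corresponds to a recombination frequency of 0.260.
The F1 is + ts / l +, so + + is a recombinant gamete class with expected frequency r/2 = 0.260/2 = 0.1300.
Expected number = 0.1300 × 1000 = 130.00 ≈ 130.

130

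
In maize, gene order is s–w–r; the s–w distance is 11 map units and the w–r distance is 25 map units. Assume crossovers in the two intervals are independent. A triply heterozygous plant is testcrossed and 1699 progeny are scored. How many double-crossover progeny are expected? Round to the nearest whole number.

47

Map distances give recombination frequencies of 0.110 and 0.250 for the two intervals.
With no interference, expected double-crossover frequency = 0.110 × 0.250 = 0.02750.
Expected number = 0.02750 × 1699 = 46.72 ≈ 47.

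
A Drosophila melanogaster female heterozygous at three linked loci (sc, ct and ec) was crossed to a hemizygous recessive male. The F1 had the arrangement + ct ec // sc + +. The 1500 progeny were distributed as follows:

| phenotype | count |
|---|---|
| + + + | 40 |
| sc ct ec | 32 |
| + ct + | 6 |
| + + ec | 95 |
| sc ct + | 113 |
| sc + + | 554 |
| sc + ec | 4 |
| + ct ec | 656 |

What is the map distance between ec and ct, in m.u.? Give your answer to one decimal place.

The two rarest classes, + ct + and sc + ec, are the double crossovers. Comparing them with the parentals, only the ec allele has switched, so ec is the middle locus and the order is sc – ec – ct.
Crossovers in the ec–ct interval produce the single-crossover classes + + ec and sc ct + (95 + 113 = 208) plus the double crossovers (10).
RF(ec–ct) = (208 + 10) / 1500 = 218/1500 = 0.1453 → 14.5 m.u.

14.5 m.u.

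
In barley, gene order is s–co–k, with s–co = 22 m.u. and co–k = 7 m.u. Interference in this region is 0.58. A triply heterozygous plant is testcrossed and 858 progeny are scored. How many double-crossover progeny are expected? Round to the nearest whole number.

Map distances give recombination frequencies of 0.220 and 0.070 for the two intervals.
With interference 0.58 (so coincidence = 0.42), expected double-crossover frequency = 0.220 × 0.070 × 0.42 = 0.00647.
Expected number = 0.00647 × 858 = 5.55 ≈ 6.

6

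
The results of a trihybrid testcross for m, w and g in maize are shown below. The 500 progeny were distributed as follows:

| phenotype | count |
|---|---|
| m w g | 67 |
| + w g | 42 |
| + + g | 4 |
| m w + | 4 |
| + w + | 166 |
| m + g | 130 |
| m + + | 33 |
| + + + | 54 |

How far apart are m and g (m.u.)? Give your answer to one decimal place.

16.6 m.u.

The two most frequent reciprocal classes, m + g and + w +, are the parental types, so the F1 was m + g / + w +.
The two rarest classes, + + g and m w +, are the double crossovers. Comparing them with the parentals, only the m allele has switched, so m is the middle locus and the order is g – m – w.
Crossovers in the g–m interval produce the single-crossover classes m + + and + w g (33 + 42 = 75) plus the double crossovers (8).
RF(g–m) = (75 + 8) / 500 = 83/500 = 0.1660 → 16.6 m.u.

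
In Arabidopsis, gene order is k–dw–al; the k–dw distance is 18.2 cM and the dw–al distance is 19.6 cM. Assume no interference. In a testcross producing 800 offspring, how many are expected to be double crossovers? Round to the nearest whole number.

29

Map distances give recombination frequencies of 0.182 and 0.196 for the two intervals.
With no interference, expected double-crossover frequency = 0.182 × 0.196 = 0.03567.
Expected number = 0.03567 × 800 = 28.54 ≈ 29.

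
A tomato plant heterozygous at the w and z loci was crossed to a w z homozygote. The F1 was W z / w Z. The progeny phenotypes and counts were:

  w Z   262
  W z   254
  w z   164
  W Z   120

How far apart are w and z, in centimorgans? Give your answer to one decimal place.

The recombinant classes are W Z and w z: 120 + 164 = 284.
Recombination frequency = 284/800 = 0.3550 ≈ 35.5%, i.e. 35.5 centimorgans.

35.5 centimorgans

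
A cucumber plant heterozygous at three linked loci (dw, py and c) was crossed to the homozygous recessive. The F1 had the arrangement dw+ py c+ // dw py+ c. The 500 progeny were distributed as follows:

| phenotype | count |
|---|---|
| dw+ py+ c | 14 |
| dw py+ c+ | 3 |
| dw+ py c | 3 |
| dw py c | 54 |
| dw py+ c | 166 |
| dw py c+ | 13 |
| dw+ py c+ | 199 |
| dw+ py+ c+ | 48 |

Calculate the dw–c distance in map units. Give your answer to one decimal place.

The two rarest classes, dw+ py c and dw py+ c+, are the double crossovers. Comparing them with the parentals, only the c allele has switched, so c is the middle locus and the order is py – c – dw.
Crossovers in the c–dw interval produce the single-crossover classes dw py c+ and dw+ py+ c (13 + 14 = 27) plus the double crossovers (6).
RF(c–dw) = (27 + 6) / 500 = 33/500 = 0.0660 → 6.6 map units.

6.6 map units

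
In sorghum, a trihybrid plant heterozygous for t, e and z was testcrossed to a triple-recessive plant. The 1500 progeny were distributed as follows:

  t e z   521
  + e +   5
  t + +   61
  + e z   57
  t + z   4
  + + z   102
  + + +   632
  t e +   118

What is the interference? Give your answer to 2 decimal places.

The two most frequent reciprocal classes, t e z and + + +, are the parental types, so the F1 was t e z / + + +.
The two rarest classes, t + z and + e +, are the double crossovers. Comparing them with the parentals, only the e allele has switched, so e is the middle locus and the order is z – e – t.
z–e: (220 + 9)/1500 = 0.1527; e–t: (118 + 9)/1500 = 0.0847.
Expected DCO frequency = 0.1527 × 0.0847 ≈ 0.01293; observed = 9/1500 ≈ 0.00600.
Coefficient of coincidence = 0.00600/0.01293 ≈ 0.46; interference = 1 − 0.46 = 0.54.

0.54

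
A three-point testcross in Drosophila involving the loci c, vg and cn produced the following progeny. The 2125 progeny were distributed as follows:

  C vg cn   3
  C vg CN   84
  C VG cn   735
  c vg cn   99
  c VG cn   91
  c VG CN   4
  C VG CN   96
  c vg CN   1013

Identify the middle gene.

vg

The two most frequent reciprocal classes, c vg CN and C VG cn, are the parental types, so the F1 was c vg CN / C VG cn.
The two rarest classes, c VG CN and C vg cn, are the double crossovers. Comparing them with the parentals, only the vg allele has switched, so vg is the middle locus and the order is c – vg – cn.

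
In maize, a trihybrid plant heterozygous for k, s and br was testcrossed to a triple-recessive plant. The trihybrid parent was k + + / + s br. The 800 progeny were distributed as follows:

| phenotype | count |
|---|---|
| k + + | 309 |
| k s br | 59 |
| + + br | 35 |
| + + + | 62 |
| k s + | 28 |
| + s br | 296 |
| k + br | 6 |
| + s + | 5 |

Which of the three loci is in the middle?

The two rarest classes, k + br and + s +, are the double crossovers. Comparing them with the parentals, only the br allele has switched, so br is the middle locus and the order is k – br – s.

br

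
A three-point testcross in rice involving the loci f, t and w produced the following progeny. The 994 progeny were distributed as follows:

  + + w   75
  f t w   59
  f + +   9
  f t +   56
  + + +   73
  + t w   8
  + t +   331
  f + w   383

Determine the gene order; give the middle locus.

The two most frequent reciprocal classes, f + w and + t +, are the parental types, so the F1 was f + w / + t +.
The two rarest classes, f + + and + t w, are the double crossovers. Comparing them with the parentals, only the w allele has switched, so w is the middle locus and the order is t – w – f.

w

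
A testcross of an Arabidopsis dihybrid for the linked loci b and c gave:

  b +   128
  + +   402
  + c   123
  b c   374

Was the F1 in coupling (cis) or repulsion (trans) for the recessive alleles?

The two most frequent classes are + + (402) and b c (374); these are the parental (non-recombinant) types.
So the F1 carried + + on one chromosome and b c on the other — the recessive alleles are on the same chromosome (cis / coupling).

cis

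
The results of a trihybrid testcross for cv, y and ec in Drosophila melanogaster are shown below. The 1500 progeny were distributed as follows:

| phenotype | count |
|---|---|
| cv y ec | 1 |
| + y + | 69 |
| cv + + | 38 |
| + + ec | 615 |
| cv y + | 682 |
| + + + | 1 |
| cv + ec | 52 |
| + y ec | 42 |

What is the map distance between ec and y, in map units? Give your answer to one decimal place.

5.5 map units

The two most frequent reciprocal classes, cv y + and + + ec, are the parental types, so the F1 was cv y + / + + ec.
The two rarest classes, cv y ec and + + +, are the double crossovers. Comparing them with the parentals, only the ec allele has switched, so ec is the middle locus and the order is y – ec – cv.
Crossovers in the y–ec interval produce the single-crossover classes cv + + and + y ec (38 + 42 = 80) plus the double crossovers (2).
RF(y–ec) = (80 + 2) / 1500 = 82/1500 = 0.0547 → 5.5 map units.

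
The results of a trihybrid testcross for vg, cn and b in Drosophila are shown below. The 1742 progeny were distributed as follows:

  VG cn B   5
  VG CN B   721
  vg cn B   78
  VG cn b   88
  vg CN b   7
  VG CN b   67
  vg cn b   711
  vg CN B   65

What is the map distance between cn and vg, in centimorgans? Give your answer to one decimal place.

9.5 centimorgans

The two most frequent reciprocal classes, vg cn b and VG CN B, are the parental types, so the F1 was vg cn b / VG CN B.
The two rarest classes, vg CN b and VG cn B, are the double crossovers. Comparing them with the parentals, only the cn allele has switched, so cn is the middle locus and the order is vg – cn – b.
Crossovers in the vg–cn interval produce the single-crossover classes VG cn b and vg CN B (88 + 65 = 153) plus the double crossovers (12).
RF(vg–cn) = (153 + 12) / 1742 = 165/1742 = 0.0947 → 9.5 centimorgans.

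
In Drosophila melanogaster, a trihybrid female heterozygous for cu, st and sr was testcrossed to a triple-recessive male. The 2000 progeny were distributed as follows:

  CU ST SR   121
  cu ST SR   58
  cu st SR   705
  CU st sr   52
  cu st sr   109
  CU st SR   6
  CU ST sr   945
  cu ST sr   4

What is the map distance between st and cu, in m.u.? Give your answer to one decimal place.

The two most frequent reciprocal classes, cu st SR and CU ST sr, are the parental types, so the F1 was cu st SR / CU ST sr.
The two rarest classes, CU st SR and cu ST sr, are the double crossovers. Comparing them with the parentals, only the cu allele has switched, so cu is the middle locus and the order is sr – cu – st.
Crossovers in the cu–st interval produce the single-crossover classes cu ST SR and CU st sr (58 + 52 = 110) plus the double crossovers (10).
RF(cu–st) = (110 + 10) / 2000 = 120/2000 = 0.0600 → 6.0 m.u.

6.0 m.u.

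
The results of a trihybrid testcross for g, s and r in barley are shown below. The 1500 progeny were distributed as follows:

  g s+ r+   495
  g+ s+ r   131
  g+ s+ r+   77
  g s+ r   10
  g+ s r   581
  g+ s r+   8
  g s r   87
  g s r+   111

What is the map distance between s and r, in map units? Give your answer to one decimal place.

The two most frequent reciprocal classes, g+ s r and g s+ r+, are the parental types, so the F1 was g+ s r / g s+ r+.
The two rarest classes, g+ s r+ and g s+ r, are the double crossovers. Comparing them with the parentals, only the r allele has switched, so r is the middle locus and the order is g – r – s.
Crossovers in the r–s interval produce the single-crossover classes g+ s+ r and g s r+ (131 + 111 = 242) plus the double crossovers (18).
RF(r–s) = (242 + 18) / 1500 = 260/1500 = 0.1733 → 17.3 map units.

17.3 map units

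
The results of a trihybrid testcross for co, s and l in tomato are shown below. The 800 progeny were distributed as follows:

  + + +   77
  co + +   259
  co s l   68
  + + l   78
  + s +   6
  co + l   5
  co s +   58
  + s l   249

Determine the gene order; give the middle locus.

l

The two most frequent reciprocal classes, + s l and co + +, are the parental types, so the F1 was + s l / co + +.
The two rarest classes, + s + and co + l, are the double crossovers. Comparing them with the parentals, only the l allele has switched, so l is the middle locus and the order is co – l – s.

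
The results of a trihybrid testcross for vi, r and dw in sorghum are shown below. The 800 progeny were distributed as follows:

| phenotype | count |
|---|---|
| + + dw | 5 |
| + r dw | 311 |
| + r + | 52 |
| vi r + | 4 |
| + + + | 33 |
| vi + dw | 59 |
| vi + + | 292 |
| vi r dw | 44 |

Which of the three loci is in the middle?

The two most frequent reciprocal classes, vi + + and + r dw, are the parental types, so the F1 was vi + + / + r dw.
The two rarest classes, vi r + and + + dw, are the double crossovers. Comparing them with the parentals, only the r allele has switched, so r is the middle locus and the order is dw – r – vi.

r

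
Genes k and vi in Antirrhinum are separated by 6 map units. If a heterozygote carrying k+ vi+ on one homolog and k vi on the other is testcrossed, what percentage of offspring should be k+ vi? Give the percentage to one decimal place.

3.0%

A map distance of 6 map units corresponds to a recombination frequency of 0.060.
The F1 is k+ vi+ / k vi, so k+ vi is a recombinant gamete class with expected frequency r/2 = 0.060/2 = 0.0300.
That is 0.0300 = 3.0% of the progeny.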